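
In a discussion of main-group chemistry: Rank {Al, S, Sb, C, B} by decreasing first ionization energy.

C, S, Sb, B, Al

Removing the outermost electron gets harder across a period and easier down a group.
Here both period and group differ, so the two effects have to be weighed against each other.
B > Al: they share group 13; the group trend gives B the larger value.
Sb > B: the two effects oppose for this pair; the across-period effect wins (831 vs 801 kJ/mol).
S > Sb: both effects reinforce here, so S is clearly the higher of the two.
C > S: period and group pull opposite ways; the down-group shift dominates (1086 vs 1000 kJ/mol).
Tabulated first ionization energy (kJ/mol): B 801, C 1086, Al 578, S 1000, Sb 831.
So from highest to lowest: C > S > Sb > B > Al.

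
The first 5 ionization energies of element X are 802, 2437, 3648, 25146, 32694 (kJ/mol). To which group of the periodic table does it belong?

Group 13

Look for the largest jump between consecutive ionization energies: IE4/IE3 ≈ 6.9, far larger than any earlier ratio.
That jump marks the point where a core electron is being removed. So the atom has 3 valence electrons.
A main-group element with 3 valence electrons is in group 13.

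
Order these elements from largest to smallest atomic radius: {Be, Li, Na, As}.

Na > Li > As > Be

Li is in period 2, group 1; Be is in period 2, group 2; Na is in period 3, group 1; As is in period 4, group 15.
Radius decreases left→right (rising Z_eff, same n) and increases top→bottom (higher n).
Neither a single period nor a single group — weigh both effects.
As > Be: the two effects oppose for this pair; the down-group effect wins (121 vs 102 pm).
Li > As: the two effects oppose for this pair; the across-period effect wins (133 vs 121 pm).
Na > Li: Na sits below Li in group 1, so the down-group effect alone puts Na larger.
Tabulated atomic radius (pm): Li 133, Be 102, Na 155, As 121.
So from largest to smallest: Na > Li > As > Be.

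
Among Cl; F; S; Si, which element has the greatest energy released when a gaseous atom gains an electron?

Cl

F is in period 2, group 17; Si is in period 3, group 14; S is in period 3, group 16; Cl is in period 3, group 17.
Adding an electron releases more energy for atoms nearer the top right (short of the noble gases).
Neither a single period nor a single group — weigh both effects.
S > Si: S lies to the right of Si in period 3, so the across-period effect alone puts S higher.
F > S: both effects reinforce here, so F is clearly the higher of the two.
Cl > F: this pair runs against the simple trend — see the exception note.
Note the exception: Cl has a higher electron affinity than F, contrary to the simple trend — F's small 2p subshell makes the incoming electron feel strong e⁻–e⁻ repulsion, so Cl actually releases more energy on gaining an electron.
Approximate values (kJ/mol): F 328, Si 134, S 200, Cl 349.
The greatest energy released when a gaseous atom gains an electron among these belongs to Cl.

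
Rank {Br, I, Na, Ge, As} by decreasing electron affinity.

Br, I, Ge, As, Na

EA tends to increase across a period and decrease down a group, though the pattern is less regular than for IE or radius.
These span different periods and groups, so the two trends combine.
As > Na: period and group pull opposite ways; the across-period shift dominates (78 vs 53 kJ/mol).
Ge > As: this pair runs against the simple trend — see the exception note.
I > Ge: period and group pull opposite ways; the across-period shift dominates (295 vs 119 kJ/mol).
Br > I: they share group 17; the group trend gives Br the larger value.
Note the exception: Ge has a higher electron affinity than As, contrary to the simple trend — adding an electron to As's half-filled 4p³ is unfavourable, so Ge (4p²) has the more exothermic EA.
Tabulated electron affinity (kJ/mol): Na 53, Ge 119, As 78, Br 325, I 295.
So from highest to lowest: Br > I > Ge > As > Na.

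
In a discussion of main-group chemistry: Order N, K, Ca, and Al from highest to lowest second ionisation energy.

K, N, Al, Ca

After 1 electron has been removed, what remains? N⁺ still has 4 valence electrons; K⁺ is the bare [Ar] core; Ca⁺ still has 1 valence electron; Al⁺ still has 2 valence electrons.
Core electrons are held far more tightly than valence electrons, so K tops the IE_2 order.
Valence configurations: N⁺ [He]2s²2p², Ca⁺ [Ar]4s¹, Al⁺ [Ne]3s².
Tabulated IE_2 (kJ/mol): N 2856, K 3052, Ca 1145, Al 1817.
Putting it together, IE_2: Ca < Al < N < K.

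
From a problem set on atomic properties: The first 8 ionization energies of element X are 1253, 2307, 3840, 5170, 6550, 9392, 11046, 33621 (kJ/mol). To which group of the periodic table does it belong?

Look for the largest jump between consecutive ionization energies: IE8/IE7 ≈ 3.0, far larger than any earlier ratio.
That jump marks the point where a core electron is being removed. So the atom has 7 valence electrons.
A main-group element with 7 valence electrons is in group 17.

Group 17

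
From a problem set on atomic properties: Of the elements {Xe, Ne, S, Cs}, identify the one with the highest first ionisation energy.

Ne is in period 2, group 18; S is in period 3, group 16; Xe is in period 5, group 18; Cs is in period 6, group 1.
Across a period the outer electron is held more tightly (higher IE₁); down a group it sits in a higher shell, more shielded, and comes off more easily.
Here both period and group differ, so the two effects have to be weighed against each other.
S > Cs: both effects reinforce here, so S is clearly the higher of the two.
Xe > S: period and group pull opposite ways; the across-period shift dominates (1170 vs 1000 kJ/mol).
Ne > Xe: they share group 18; the group trend gives Ne the larger value.
For reference (kJ/mol): Ne 2081, S 1000, Xe 1170, Cs 376.
The highest first ionisation energy among these belongs to Ne.

Ne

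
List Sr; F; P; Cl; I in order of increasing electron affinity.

Sr < P < I < F < Cl

F is in period 2, group 17; P is in period 3, group 15; Cl is in period 3, group 17; Sr is in period 5, group 2; I is in period 5, group 17.
Electron affinity generally becomes more exothermic across a period toward the halogens and less exothermic down a group.
Neither a single period nor a single group — weigh both effects.
P > Sr: relative to Sr, both the across-period and down-group shifts push P's electron affinity up.
I > P: the two effects oppose for this pair; the across-period effect wins (295 vs 72 kJ/mol).
F > I: they share group 17; the group trend gives F the larger value.
Cl > F: this pair runs against the simple trend — see the exception note.
Note the exception: Cl has a higher electron affinity than F, contrary to the simple trend — F's small 2p subshell makes the incoming electron feel strong e⁻–e⁻ repulsion, so Cl actually releases more energy on gaining an electron.
For reference (kJ/mol): F 328, P 72, Cl 349, Sr 5, I 295.
So from lowest to highest: Sr < P < I < F < Cl.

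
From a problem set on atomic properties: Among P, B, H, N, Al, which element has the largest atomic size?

Al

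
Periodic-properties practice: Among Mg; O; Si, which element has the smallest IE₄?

After 3 electrons have been removed, what remains? Mg³⁺ is already 1 electron into the core; O³⁺ still has 3 valence electrons; Si³⁺ still has 1 valence electron.
Pulling an electron out of a noble-gas core costs far more than removing a remaining valence electron, so Mg sits at the high end of IE_4.
Valence configurations: O³⁺ [He]2s²2p¹, Si³⁺ [Ne]3s¹.
The numbers (kJ/mol): Mg 10543, O 7469, Si 4356.
Putting it together, IE_4: Si < O < Mg.

Si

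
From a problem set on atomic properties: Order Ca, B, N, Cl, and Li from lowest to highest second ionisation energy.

Consider each +1 ion: Ca⁺ still has 1 valence electron; B⁺ still has 2 valence electrons; N⁺ still has 4 valence electrons; Cl⁺ still has 6 valence electrons; Li⁺ is the bare [He] core.
Pulling an electron out of a noble-gas core costs far more than removing a remaining valence electron, so Li sits at the high end of IE_2.
Valence configurations: Ca⁺ [Ar]4s¹, B⁺ [He]2s², N⁺ [He]2s²2p², Cl⁺ [Ne]3s²3p⁴.
Tabulated IE_2 (kJ/mol): Ca 1145, B 2427, N 2856, Cl 2298, Li 7298.
So the second ionization energies run Ca < Cl < B < N < Li.

Ca < Cl < B < N < Li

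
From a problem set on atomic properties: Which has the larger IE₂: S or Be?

The second ionization energy removes an electron from the +1 ion. For each element: S⁺ still has 5 valence electrons; Be⁺ still has 1 valence electron.
All are still removing valence electrons, so compare the +1 ions as you would atoms: IE_2 generally rises across a period (higher Z_eff) and falls down a group (larger shell), subject to the usual subshell exceptions.
Valence configurations: S⁺ [Ne]3s²3p³, Be⁺ [He]2s¹.
The numbers (kJ/mol): S 2252, Be 1757.
Hence IE_2: Be < S.

S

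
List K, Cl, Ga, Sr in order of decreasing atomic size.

K, Sr, Ga, Cl

Atomic radius shrinks across a period as nuclear charge pulls the same shell inward, and grows down a group as new shells are added.
Here both period and group differ, so the two effects have to be weighed against each other.
Ga > Cl: both effects reinforce here, so Ga is clearly the larger of the two.
Sr > Ga: relative to Ga, both the across-period and down-group shifts push Sr's atomic radius up.
K > Sr: the two effects oppose for this pair; the across-period effect wins (196 vs 185 pm).
Approximate values (pm): Cl 99, K 196, Ga 124, Sr 185.
So from largest to smallest: K > Sr > Ga > Cl.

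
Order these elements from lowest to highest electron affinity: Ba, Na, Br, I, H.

H is in period 1, group 1; Na is in period 3, group 1; Br is in period 4, group 17; I is in period 5, group 17; Ba is in period 6, group 2.
EA tends to increase across a period and decrease down a group, though the pattern is less regular than for IE or radius.
Here both period and group differ, so the two effects have to be weighed against each other.
Na > Ba: period and group pull opposite ways; the down-group shift dominates (53 vs 14 kJ/mol).
H > Na: H sits above Na in group 1, so the down-group effect alone puts H higher.
I > H: period and group pull opposite ways; the across-period shift dominates (295 vs 73 kJ/mol).
Br > I: Br sits above I in group 17, so the down-group effect alone puts Br higher.
Approximate values (kJ/mol): H 73, Na 53, Br 325, I 295, Ba 14.
So from lowest to highest: Ba < Na < H < I < Br.

Ba < Na < H < I < Br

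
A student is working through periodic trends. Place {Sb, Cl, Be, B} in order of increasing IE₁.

B < Sb < Be < Cl

Across a period the outer electron is held more tightly (higher IE₁); down a group it sits in a higher shell, more shielded, and comes off more easily.
These span different periods and groups, so the two trends combine.
Sb > B: the two effects oppose for this pair; the across-period effect wins (831 vs 801 kJ/mol).
Be > Sb: period and group pull opposite ways; the down-group shift dominates (900 vs 831 kJ/mol).
Cl > Be: the two effects oppose for this pair; the across-period effect wins (1251 vs 900 kJ/mol).
Note the exception: Be has a higher first ionization energy than B, contrary to the simple trend — removing B's lone 2p electron is easier than breaking Be's filled 2s².
Tabulated first ionization energy (kJ/mol): Be 900, B 801, Cl 1251, Sb 831.
So from lowest to highest: B < Sb < Be < Cl.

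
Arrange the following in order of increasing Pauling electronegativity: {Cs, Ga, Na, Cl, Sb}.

Cs < Na < Ga < Sb < Cl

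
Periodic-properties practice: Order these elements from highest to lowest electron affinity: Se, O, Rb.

Se > O > Rb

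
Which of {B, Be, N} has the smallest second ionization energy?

Be

After 1 electron has been removed, what remains? B⁺ still has 2 valence electrons; Be⁺ still has 1 valence electron; N⁺ still has 4 valence electrons.
All are still removing valence electrons, so compare the +1 ions as you would atoms: IE_2 generally rises across a period (higher Z_eff) and falls down a group (larger shell), subject to the usual subshell exceptions.
Valence configurations: B⁺ [He]2s², Be⁺ [He]2s¹, N⁺ [He]2s²2p².
The numbers (kJ/mol): B 2427, Be 1757, N 2856.
Overall IE_2 order: Be < B < N.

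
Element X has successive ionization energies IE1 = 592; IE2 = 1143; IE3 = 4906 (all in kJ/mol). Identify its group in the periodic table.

Group 2

Look for the largest jump between consecutive ionization energies: IE3/IE2 ≈ 4.3, far larger than any earlier ratio.
That jump marks the point where a core electron is being removed. So the atom has 2 valence electrons.
A main-group element with 2 valence electrons is in group 2.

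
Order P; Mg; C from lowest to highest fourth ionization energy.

Consider each +3 ion: P³⁺ still has 2 valence electrons; Mg³⁺ is already 1 electron into the core; C³⁺ still has 1 valence electron.
Breaking into a closed-shell core is much more expensive than removing a leftover valence electron — Mg has the largest IE_4 here.
Valence configurations: P³⁺ [Ne]3s², C³⁺ [He]2s¹.
Approximate IE_4 values (kJ/mol): P 4964, Mg 10543, C 6223.
So the fourth ionization energies run P < C < Mg.

P, C, Mg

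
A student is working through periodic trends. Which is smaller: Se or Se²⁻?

Forming Se²⁻ adds 2 electrons to Se. More electron–electron repulsion in the same shell, with unchanged nuclear charge, lets the cloud expand.
An anion is larger than its parent atom: Se²⁻ > Se.

Se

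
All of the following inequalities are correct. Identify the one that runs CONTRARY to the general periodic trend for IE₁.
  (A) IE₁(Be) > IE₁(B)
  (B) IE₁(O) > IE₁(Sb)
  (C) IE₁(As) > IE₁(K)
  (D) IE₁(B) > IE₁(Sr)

(A)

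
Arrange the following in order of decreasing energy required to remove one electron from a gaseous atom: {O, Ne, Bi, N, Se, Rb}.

Ne > N > O > Se > Bi > Rb

IE₁ increases left→right with effective nuclear charge and decreases top→bottom as the valence shell moves farther out.
Neither a single period nor a single group — weigh both effects.
Bi > Rb: the two effects oppose for this pair; the across-period effect wins (703 vs 403 kJ/mol).
Se > Bi: relative to Bi, both the across-period and down-group shifts push Se's first ionization energy up.
O > Se: they share group 16; the group trend gives O the larger value.
N > O: this pair runs against the simple trend — see the exception note.
Ne > N: Ne lies to the right of N in period 2, so the across-period effect alone puts Ne higher.
Note the exception: N has a higher first ionization energy than O, contrary to the simple trend — pairing an electron in O's 2p⁴ costs repulsion energy, so O ionizes more easily than half-filled N (2p³).
Tabulated first ionization energy (kJ/mol): N 1402, O 1314, Ne 2081, Se 941, Rb 403, Bi 703.
So from highest to lowest: Ne > N > O > Se > Bi > Rb.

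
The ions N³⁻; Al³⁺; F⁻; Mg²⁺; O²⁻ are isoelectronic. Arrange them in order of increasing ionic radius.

All of these have 10 electrons, so size is governed by nuclear charge alone: the more protons, the stronger the pull on the same electron cloud, and the smaller the ion.
Nuclear charges: Al³⁺ (Z=13), Mg²⁺ (Z=12), F⁻ (Z=9), O²⁻ (Z=8), N³⁻ (Z=7).
Smallest to largest: Al³⁺ < Mg²⁺ < F⁻ < O²⁻ < N³⁻.

Al³⁺ < Mg²⁺ < F⁻ < O²⁻ < N³⁻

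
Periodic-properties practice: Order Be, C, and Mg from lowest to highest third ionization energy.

C < Mg < Be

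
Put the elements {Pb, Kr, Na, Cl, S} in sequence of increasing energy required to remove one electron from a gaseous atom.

Na is in period 3, group 1; S is in period 3, group 16; Cl is in period 3, group 17; Kr is in period 4, group 18; Pb is in period 6, group 14.
Across a period the outer electron is held more tightly (higher IE₁); down a group it sits in a higher shell, more shielded, and comes off more easily.
Here both period and group differ, so the two effects have to be weighed against each other.
Pb > Na: period and group pull opposite ways; the across-period shift dominates (716 vs 496 kJ/mol).
S > Pb: relative to Pb, both the across-period and down-group shifts push S's first ionization energy up.
Cl > S: Cl lies to the right of S in period 3, so the across-period effect alone puts Cl higher.
Kr > Cl: the two effects oppose for this pair; the across-period effect wins (1351 vs 1251 kJ/mol).
For reference (kJ/mol): Na 496, S 1000, Cl 1251, Kr 1351, Pb 716.
So from lowest to highest: Na < Pb < S < Cl < Kr.

Na, Pb, S, Cl, Kr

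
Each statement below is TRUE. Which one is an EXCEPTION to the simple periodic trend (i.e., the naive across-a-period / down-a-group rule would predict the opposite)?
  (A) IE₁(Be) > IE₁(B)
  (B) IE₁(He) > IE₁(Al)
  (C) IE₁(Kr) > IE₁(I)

(A)

The general trend: first ionisation energy increases across a period and decreases down a group.
(A) Be (period 2, group 2) vs B (period 2, group 13): the stated order contradicts the simple trend.
(B) He (period 1, group 18) vs Al (period 3, group 13): the stated order agrees with the simple trend.
(C) Kr (period 4, group 18) vs I (period 5, group 17): the stated order agrees with the simple trend.
The exception is (A): removing B's lone 2p electron is easier than breaking Be's filled 2s².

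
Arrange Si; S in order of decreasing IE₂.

S, Si

IE_2 is the cost of taking one more electron from the +1 cation: Si⁺ still has 3 valence electrons; S⁺ still has 5 valence electrons.
All are still removing valence electrons, so compare the +1 ions as you would atoms: IE_2 generally rises across a period (higher Z_eff) and falls down a group (larger shell), subject to the usual subshell exceptions.
Valence configurations: Si⁺ [Ne]3s²3p¹, S⁺ [Ne]3s²3p³.
The numbers (kJ/mol): Si 1577, S 2252.
Putting it together, IE_2: Si < S.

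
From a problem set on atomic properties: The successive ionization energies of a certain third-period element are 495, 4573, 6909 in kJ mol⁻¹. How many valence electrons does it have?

1

Look for the largest jump between consecutive ionization energies: IE2/IE1 ≈ 9.2, far larger than any earlier ratio.
That jump marks the point where a core electron is being removed. So the atom has 1 valence electron.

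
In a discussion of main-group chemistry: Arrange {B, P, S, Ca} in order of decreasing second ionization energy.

IE_2 is the cost of taking one more electron from the +1 cation: B⁺ still has 2 valence electrons; P⁺ still has 4 valence electrons; S⁺ still has 5 valence electrons; Ca⁺ still has 1 valence electron.
All are still removing valence electrons, so compare the +1 ions as you would atoms: IE_2 generally rises across a period (higher Z_eff) and falls down a group (larger shell), subject to the usual subshell exceptions.
Valence configurations: B⁺ [He]2s², P⁺ [Ne]3s²3p², S⁺ [Ne]3s²3p³, Ca⁺ [Ar]4s¹.
Tabulated IE_2 (kJ/mol): B 2427, P 1907, S 2252, Ca 1145.
Putting it together, IE_2: Ca < P < S < B.

B, S, P, Ca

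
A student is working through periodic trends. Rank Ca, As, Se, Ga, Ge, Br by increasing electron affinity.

Ca < Ga < As < Ge < Se < Br

Ca is in period 4, group 2; Ga is in period 4, group 13; Ge is in period 4, group 14; As is in period 4, group 15; Se is in period 4, group 16; Br is in period 4, group 17.
Atoms with high Z_eff and room in the valence shell (especially the halogens) have the most exothermic electron affinities.
All lie in period 4; the across-period trend (electron affinity increases left to right) applies, with the exception below.
Note the exception: Ge has a higher electron affinity than As, contrary to the simple trend — adding an electron to As's half-filled 4p³ is unfavourable, so Ge (4p²) has the more exothermic EA.
Tabulated electron affinity (kJ/mol): Ca 2, Ga 29, Ge 119, As 78, Se 195, Br 325.
So from lowest to highest: Ca < Ga < As < Ge < Se < Br.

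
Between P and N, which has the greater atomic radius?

P

N is in period 2, group 15; P is in period 3, group 15.
Moving right in a period, electrons are added to the same shell under a stronger nuclear pull, so atoms get smaller; moving down, a new shell is opened and atoms get larger.
All are in group 15, so atomic radius increases down the group.
So P has the greater atomic radius (P > N).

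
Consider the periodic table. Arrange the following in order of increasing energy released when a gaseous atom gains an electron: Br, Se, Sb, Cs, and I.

Cs < Sb < Se < I < Br

Electron affinity generally becomes more exothermic across a period toward the halogens and less exothermic down a group.
These span different periods and groups, so the two trends combine.
Sb > Cs: both effects reinforce here, so Sb is clearly the higher of the two.
Se > Sb: relative to Sb, both the across-period and down-group shifts push Se's electron affinity up.
I > Se: period and group pull opposite ways; the across-period shift dominates (295 vs 195 kJ/mol).
Br > I: Br sits above I in group 17, so the down-group effect alone puts Br higher.
Tabulated electron affinity (kJ/mol): Se 195, Br 325, Sb 103, I 295, Cs 46.
So from lowest to highest: Cs < Sb < Se < I < Br.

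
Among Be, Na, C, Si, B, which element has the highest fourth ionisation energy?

After 3 electrons have been removed, what remains? Be³⁺ is already 1 electron into the core; Na³⁺ is already 2 electrons into the core; C³⁺ still has 1 valence electron; Si³⁺ still has 1 valence electron; B³⁺ is the bare [He] core.
Core electrons are held far more tightly than valence electrons, so Na, Be and B top the IE_4 order.
Valence configurations: C³⁺ [He]2s¹, Si³⁺ [Ne]3s¹.
The numbers (kJ/mol): Be 21007, Na 9543, C 6223, Si 4356, B 25026.
So the fourth ionization energies run Si < C < Na < Be < B.

B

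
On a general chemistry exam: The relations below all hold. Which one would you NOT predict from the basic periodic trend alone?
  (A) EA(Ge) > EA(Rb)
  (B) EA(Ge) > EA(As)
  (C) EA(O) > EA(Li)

(B)

The general trend: electron affinity increases across a period and decreases down a group.
(A) Ge (period 4, group 14) vs Rb (period 5, group 1): the stated order agrees with the simple trend.
(B) Ge (period 4, group 14) vs As (period 4, group 15): the stated order contradicts the simple trend.
(C) O (period 2, group 16) vs Li (period 2, group 1): the stated order agrees with the simple trend.
The exception is (B): adding an electron to As's half-filled 4p³ is unfavourable, so Ge (4p²) has the more exothermic EA.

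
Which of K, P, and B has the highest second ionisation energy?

Consider each +1 ion: K⁺ is the bare [Ar] core; P⁺ still has 4 valence electrons; B⁺ still has 2 valence electrons.
Pulling an electron out of a noble-gas core costs far more than removing a remaining valence electron, so K sits at the high end of IE_2.
Valence configurations: P⁺ [Ne]3s²3p², B⁺ [He]2s².
Tabulated IE_2 (kJ/mol): K 3052, P 1907, B 2427.
So the second ionization energies run P < B < K.

K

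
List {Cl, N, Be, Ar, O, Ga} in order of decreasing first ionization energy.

Be is in period 2, group 2; N is in period 2, group 15; O is in period 2, group 16; Cl is in period 3, group 17; Ar is in period 3, group 18; Ga is in period 4, group 13.
IE₁ increases left→right with effective nuclear charge and decreases top→bottom as the valence shell moves farther out.
These span different periods and groups, so the two trends combine.
Be > Ga: the two effects oppose for this pair; the down-group effect wins (900 vs 579 kJ/mol).
Cl > Be: period and group pull opposite ways; the across-period shift dominates (1251 vs 900 kJ/mol).
O > Cl: the two effects oppose for this pair; the down-group effect wins (1314 vs 1251 kJ/mol).
N > O: this pair runs against the simple trend — see the exception note.
Ar > N: the two effects oppose for this pair; the across-period effect wins (1521 vs 1402 kJ/mol).
Note the exception: N has a higher first ionization energy than O, contrary to the simple trend — pairing an electron in O's 2p⁴ costs repulsion energy, so O ionizes more easily than half-filled N (2p³).
Approximate values (kJ/mol): Be 900, N 1402, O 1314, Cl 1251, Ar 1521, Ga 579.
So from highest to lowest: Ar > N > O > Cl > Be > Ga.

Ar > N > O > Cl > Be > Ga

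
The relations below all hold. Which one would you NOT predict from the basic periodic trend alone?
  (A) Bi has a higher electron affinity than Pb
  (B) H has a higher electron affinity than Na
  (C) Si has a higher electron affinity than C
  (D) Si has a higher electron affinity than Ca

The general trend: electron affinity increases across a period and decreases down a group.
(A) Bi (period 6, group 15) vs Pb (period 6, group 14): the stated order agrees with the simple trend.
(B) H (period 1, group 1) vs Na (period 3, group 1): the stated order agrees with the simple trend.
(C) Si (period 3, group 14) vs C (period 2, group 14): the stated order contradicts the simple trend.
(D) Si (period 3, group 14) vs Ca (period 4, group 2): the stated order agrees with the simple trend.
The exception is (C): Si's larger, more diffuse 3p orbitals accept an added electron slightly more readily than C's compact 2p.

(C)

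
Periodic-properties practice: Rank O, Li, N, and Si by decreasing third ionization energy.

Li, O, N, Si

After 2 electrons have been removed, what remains? O²⁺ still has 4 valence electrons; Li²⁺ is already 1 electron into the core; N²⁺ still has 3 valence electrons; Si²⁺ still has 2 valence electrons.
Core electrons are held far more tightly than valence electrons, so Li tops the IE_3 order.
Valence configurations: O²⁺ [He]2s²2p², N²⁺ [He]2s²2p¹, Si²⁺ [Ne]3s².
Approximate IE_3 values (kJ/mol): O 5300, Li 11815, N 4578, Si 3232.
Overall IE_3 order: Si < N < O < Li.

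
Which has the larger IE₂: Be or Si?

After 1 electron has been removed, what remains? Be⁺ still has 1 valence electron; Si⁺ still has 3 valence electrons.
All are still removing valence electrons, so compare the +1 ions as you would atoms: IE_2 generally rises across a period (higher Z_eff) and falls down a group (larger shell), subject to the usual subshell exceptions.
Valence configurations: Be⁺ [He]2s¹, Si⁺ [Ne]3s²3p¹.
Approximate IE_2 values (kJ/mol): Be 1757, Si 1577.
Putting it together, IE_2: Si < Be.

Be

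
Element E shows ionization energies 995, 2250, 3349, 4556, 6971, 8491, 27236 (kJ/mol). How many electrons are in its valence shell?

6

Look for the largest jump between consecutive ionization energies: IE7/IE6 ≈ 3.2, far larger than any earlier ratio.
That jump marks the point where a core electron is being removed. So the atom has 6 valence electrons.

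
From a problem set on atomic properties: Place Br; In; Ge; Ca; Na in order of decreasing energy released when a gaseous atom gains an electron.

Br > Ge > Na > In > Ca

Electron affinity generally becomes more exothermic across a period toward the halogens and less exothermic down a group.
Here both period and group differ, so the two effects have to be weighed against each other.
In > Ca: period and group pull opposite ways; the across-period shift dominates (29 vs 2 kJ/mol).
Na > In: period and group pull opposite ways; the down-group shift dominates (53 vs 29 kJ/mol).
Ge > Na: period and group pull opposite ways; the across-period shift dominates (119 vs 53 kJ/mol).
Br > Ge: Br lies to the right of Ge in period 4, so the across-period effect alone puts Br higher.
Approximate values (kJ/mol): Na 53, Ca 2, Ge 119, Br 325, In 29.
So from highest to lowest: Br > Ge > Na > In > Ca.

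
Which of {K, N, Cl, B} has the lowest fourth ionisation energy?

Cl

The fourth ionization energy removes an electron from the +3 ion. For each element: K³⁺ is already 2 electrons into the core; N³⁺ still has 2 valence electrons; Cl³⁺ still has 4 valence electrons; B³⁺ is the bare [He] core.
Usually core removal costs more than valence removal, but here the competition is close: a tightly held n=2 valence electron can cost more to remove than an n=3 core electron, so the actual values have to decide it.
Valence configurations: N³⁺ [He]2s², Cl³⁺ [Ne]3s²3p².
Tabulated IE_4 (kJ/mol): K 5877, N 7475, Cl 5159, B 25026.
Overall IE_4 order: Cl < K < N < B.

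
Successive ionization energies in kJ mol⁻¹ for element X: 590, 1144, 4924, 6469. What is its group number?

Look for the largest jump between consecutive ionization energies: IE3/IE2 ≈ 4.3, far larger than any earlier ratio.
That jump marks the point where a core electron is being removed. So the atom has 2 valence electrons.
A main-group element with 2 valence electrons is in group 2.

Group 2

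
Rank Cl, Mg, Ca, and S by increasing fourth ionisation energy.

The fourth ionization energy removes an electron from the +3 ion. For each element: Cl³⁺ still has 4 valence electrons; Mg³⁺ is already 1 electron into the core; Ca³⁺ is already 1 electron into the core; S³⁺ still has 3 valence electrons.
Pulling an electron out of a noble-gas core costs far more than removing a remaining valence electron, so Ca and Mg sit at the high end of IE_4.
Valence configurations: Cl³⁺ [Ne]3s²3p², S³⁺ [Ne]3s²3p¹.
Tabulated IE_4 (kJ/mol): Cl 5159, Mg 10543, Ca 6491, S 4556.
Overall IE_4 order: S < Cl < Ca < Mg.

S < Cl < Ca < Mg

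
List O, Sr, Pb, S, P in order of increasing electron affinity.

Sr < Pb < P < O < S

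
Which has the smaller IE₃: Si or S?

Consider each +2 ion: Si²⁺ still has 2 valence electrons; S²⁺ still has 4 valence electrons.
All are still removing valence electrons, so compare the +2 ions as you would atoms: IE_3 generally rises across a period (higher Z_eff) and falls down a group (larger shell), subject to the usual subshell exceptions.
Valence configurations: Si²⁺ [Ne]3s², S²⁺ [Ne]3s²3p².
Tabulated IE_3 (kJ/mol): Si 3232, S 3357.
Overall IE_3 order: Si < S.

Si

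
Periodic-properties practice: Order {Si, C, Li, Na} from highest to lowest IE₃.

Li, Na, C, Si

IE_3 is the cost of taking one more electron from the +2 cation: Si²⁺ still has 2 valence electrons; C²⁺ still has 2 valence electrons; Li²⁺ is already 1 electron into the core; Na²⁺ is already 1 electron into the core.
Breaking into a closed-shell core is much more expensive than removing a leftover valence electron — Na and Li have the largest IE_3 here.
Valence configurations: Si²⁺ [Ne]3s², C²⁺ [He]2s².
Approximate IE_3 values (kJ/mol): Si 3232, C 4620, Li 11815, Na 6910.
So the third ionization energies run Si < C < Na < Li.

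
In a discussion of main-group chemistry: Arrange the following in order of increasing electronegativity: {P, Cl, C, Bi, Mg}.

Mg < Bi < P < C < Cl

C is in period 2, group 14; Mg is in period 3, group 2; P is in period 3, group 15; Cl is in period 3, group 17; Bi is in period 6, group 15.
Electronegativity increases across a period and decreases down a group, tracking effective nuclear charge and atomic size.
Neither a single period nor a single group — weigh both effects.
Bi > Mg: the two effects oppose for this pair; the across-period effect wins (2.02 vs 1.31).
P > Bi: they share group 15; the group trend gives P the larger value.
C > P: the two effects oppose for this pair; the down-group effect wins (2.55 vs 2.19).
Cl > C: the two effects oppose for this pair; the across-period effect wins (3.16 vs 2.55).
Tabulated electronegativity (Pauling): C 2.55, Mg 1.31, P 2.19, Cl 3.16, Bi 2.02.
So from lowest to highest: Mg < Bi < P < C < Cl.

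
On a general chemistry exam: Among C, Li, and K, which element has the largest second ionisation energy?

Li

IE_2 is the cost of taking one more electron from the +1 cation: C⁺ still has 3 valence electrons; Li⁺ is the bare [He] core; K⁺ is the bare [Ar] core.
Breaking into a closed-shell core is much more expensive than removing a leftover valence electron — K and Li have the largest IE_2 here.
The numbers (kJ/mol): C 2353, Li 7298, K 3052.
Putting it together, IE_2: C < K < Li.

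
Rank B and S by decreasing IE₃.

B, S

After 2 electrons have been removed, what remains? B²⁺ still has 1 valence electron; S²⁺ still has 4 valence electrons.
All are still removing valence electrons, so compare the +2 ions as you would atoms: IE_3 generally rises across a period (higher Z_eff) and falls down a group (larger shell), subject to the usual subshell exceptions.
Valence configurations: B²⁺ [He]2s¹, S²⁺ [Ne]3s²3p².
Approximate IE_3 values (kJ/mol): B 3660, S 3357.
Hence IE_3: S < B.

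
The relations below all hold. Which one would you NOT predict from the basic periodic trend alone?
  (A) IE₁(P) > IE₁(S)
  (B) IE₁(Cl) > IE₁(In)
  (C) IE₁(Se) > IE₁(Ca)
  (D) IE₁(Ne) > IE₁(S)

(A)

The general trend: first ionization energy increases across a period and decreases down a group.
(A) P (period 3, group 15) vs S (period 3, group 16): the stated order contradicts the simple trend.
(B) Cl (period 3, group 17) vs In (period 5, group 13): the stated order agrees with the simple trend.
(C) Se (period 4, group 16) vs Ca (period 4, group 2): the stated order agrees with the simple trend.
(D) Ne (period 2, group 18) vs S (period 3, group 16): the stated order agrees with the simple trend.
The exception is (A): S (3p⁴) ionizes more easily than half-filled P (3p³) because the paired 3p electron in S is pushed out by e⁻–e⁻ repulsion.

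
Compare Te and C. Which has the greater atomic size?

Te

C is in period 2, group 14; Te is in period 5, group 16.
Across a period the added protons contract the valence shell; down a group each new principal shell makes the atom larger.
Neither a single period nor a single group — weigh both effects.
Te > C: the two effects oppose for this pair; the down-group effect wins (136 vs 75 pm).
Approximate values (pm): C 75, Te 136.
So Te has the greater atomic size (Te > C).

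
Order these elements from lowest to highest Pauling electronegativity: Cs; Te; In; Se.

Se is in period 4, group 16; In is in period 5, group 13; Te is in period 5, group 16; Cs is in period 6, group 1.
Atoms toward the upper right of the periodic table pull bonding electrons most strongly.
Neither a single period nor a single group — weigh both effects.
In > Cs: relative to Cs, both the across-period and down-group shifts push In's electronegativity up.
Te > In: both are in period 5; the period trend gives Te the larger value.
Se > Te: they share group 16; the group trend gives Se the larger value.
Approximate values (Pauling): Se 2.55, In 1.78, Te 2.10, Cs 0.79.
So from lowest to highest: Cs < In < Te < Se.

Cs, In, Te, Se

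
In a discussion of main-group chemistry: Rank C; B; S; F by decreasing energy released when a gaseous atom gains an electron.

F > S > C > B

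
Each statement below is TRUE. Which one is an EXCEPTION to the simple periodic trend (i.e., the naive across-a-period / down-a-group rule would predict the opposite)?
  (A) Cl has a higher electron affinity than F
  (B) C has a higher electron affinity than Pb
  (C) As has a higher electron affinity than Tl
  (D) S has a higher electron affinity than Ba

(A)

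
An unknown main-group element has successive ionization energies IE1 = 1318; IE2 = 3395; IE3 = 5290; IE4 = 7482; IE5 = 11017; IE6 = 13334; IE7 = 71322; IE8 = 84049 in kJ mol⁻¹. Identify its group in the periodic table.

Group 16

Look for the largest jump between consecutive ionization energies: IE7/IE6 ≈ 5.3, far larger than any earlier ratio.
That jump marks the point where a core electron is being removed. So the atom has 6 valence electrons.
A main-group element with 6 valence electrons is in group 16.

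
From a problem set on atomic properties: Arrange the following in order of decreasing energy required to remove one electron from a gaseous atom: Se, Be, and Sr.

Se > Be > Sr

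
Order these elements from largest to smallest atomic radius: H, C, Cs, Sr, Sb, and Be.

Cs > Sr > Sb > Be > C > H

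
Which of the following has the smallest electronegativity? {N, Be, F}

Be

Be is in period 2, group 2; N is in period 2, group 15; F is in period 2, group 17.
EN rises left→right (higher Z_eff, smaller atoms) and falls top→bottom (larger, more shielded atoms).
All lie in period 2, so electronegativity increases left to right.
The smallest electronegativity among these belongs to Be.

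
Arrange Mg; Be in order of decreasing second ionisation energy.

IE_2 is the cost of taking one more electron from the +1 cation: Mg⁺ still has 1 valence electron; Be⁺ still has 1 valence electron.
All are still removing valence electrons, so compare the +1 ions as you would atoms: IE_2 generally rises across a period (higher Z_eff) and falls down a group (larger shell), subject to the usual subshell exceptions.
Valence configurations: Mg⁺ [Ne]3s¹, Be⁺ [He]2s¹.
The numbers (kJ/mol): Mg 1451, Be 1757.
Hence IE_2: Mg < Be.

Be, Mg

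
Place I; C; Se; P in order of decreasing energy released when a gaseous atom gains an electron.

I, Se, C, P

C is in period 2, group 14; P is in period 3, group 15; Se is in period 4, group 16; I is in period 5, group 17.
EA tends to increase across a period and decrease down a group, though the pattern is less regular than for IE or radius.
These sit on a diagonal, where the across-period and down-group effects partly cancel.
C > P: the two effects oppose for this pair; the down-group effect wins (122 vs 72 kJ/mol).
Se > C: the two effects oppose for this pair; the across-period effect wins (195 vs 122 kJ/mol).
I > Se: the two effects oppose for this pair; the across-period effect wins (295 vs 195 kJ/mol).
For reference (kJ/mol): C 122, P 72, Se 195, I 295.
So from highest to lowest: I > Se > C > P.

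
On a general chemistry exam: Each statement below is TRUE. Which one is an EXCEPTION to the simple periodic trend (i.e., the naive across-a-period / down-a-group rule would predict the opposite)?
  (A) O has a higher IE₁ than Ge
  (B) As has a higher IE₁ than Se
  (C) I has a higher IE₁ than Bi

(B)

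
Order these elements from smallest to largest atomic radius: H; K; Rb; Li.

H is in period 1, group 1; Li is in period 2, group 1; K is in period 4, group 1; Rb is in period 5, group 1.
Radius decreases left→right (rising Z_eff, same n) and increases top→bottom (higher n).
All are in group 1, so atomic radius increases down the group.
So from smallest to largest: H < Li < K < Rb.

H < Li < K < Rb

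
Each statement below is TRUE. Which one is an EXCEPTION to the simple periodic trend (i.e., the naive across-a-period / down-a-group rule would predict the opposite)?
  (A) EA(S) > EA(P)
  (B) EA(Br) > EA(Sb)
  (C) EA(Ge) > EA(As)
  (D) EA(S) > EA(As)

(C)

The general trend: electron affinity increases across a period and decreases down a group.
(A) S (period 3, group 16) vs P (period 3, group 15): the stated order agrees with the simple trend.
(B) Br (period 4, group 17) vs Sb (period 5, group 15): the stated order agrees with the simple trend.
(C) Ge (period 4, group 14) vs As (period 4, group 15): the stated order contradicts the simple trend.
(D) S (period 3, group 16) vs As (period 4, group 15): the stated order agrees with the simple trend.
The exception is (C): adding an electron to As's half-filled 4p³ is unfavourable, so Ge (4p²) has the more exothermic EA.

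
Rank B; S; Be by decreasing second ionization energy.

The second ionization energy removes an electron from the +1 ion. For each element: B⁺ still has 2 valence electrons; S⁺ still has 5 valence electrons; Be⁺ still has 1 valence electron.
All are still removing valence electrons, so compare the +1 ions as you would atoms: IE_2 generally rises across a period (higher Z_eff) and falls down a group (larger shell), subject to the usual subshell exceptions.
Valence configurations: B⁺ [He]2s², S⁺ [Ne]3s²3p³, Be⁺ [He]2s¹.
The numbers (kJ/mol): B 2427, S 2252, Be 1757.
Putting it together, IE_2: Be < S < B.

B > S > Be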